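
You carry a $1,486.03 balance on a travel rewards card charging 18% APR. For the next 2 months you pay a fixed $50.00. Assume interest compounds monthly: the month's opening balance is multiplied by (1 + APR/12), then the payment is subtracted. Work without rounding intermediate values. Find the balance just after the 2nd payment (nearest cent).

Monthly rate r = 18%/12 = 1.5% = 0.015.
Each month: B ← B·(1+r) − $50.00.
Month 1: interest $22.29; balance after payment $1,458.32.
Month 2: interest $21.87; balance after payment $1,430.20.

$1,430.20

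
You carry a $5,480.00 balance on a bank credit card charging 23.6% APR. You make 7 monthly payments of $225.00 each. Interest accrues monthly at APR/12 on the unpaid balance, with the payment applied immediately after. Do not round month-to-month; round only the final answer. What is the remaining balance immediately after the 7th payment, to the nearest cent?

$4,609.38

Monthly rate r = 23.6%/12 = 1.96667% = 0.0196667.
Each month: B ← B·(1+r) − $225.00.
Month 1: interest $107.77; balance after payment $5,362.77.
Month 2: interest $105.47; balance after payment $5,243.24.
Month 3: interest $103.12; balance after payment $5,121.36.
Month 4: interest $100.72; balance after payment $4,997.08.
Month 5: interest $98.28; balance after payment $4,870.35.
Month 6: interest $95.78; balance after payment $4,741.14.
Month 7: interest $93.24; balance after payment $4,609.38.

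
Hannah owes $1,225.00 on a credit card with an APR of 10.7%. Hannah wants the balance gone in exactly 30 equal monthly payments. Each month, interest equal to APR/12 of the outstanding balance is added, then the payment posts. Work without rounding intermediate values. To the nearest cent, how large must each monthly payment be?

$46.72

Monthly rate r = 10.7%/12 = 0.891667% = 0.00891667.
Level-payment amortization: P = B₀·r / (1 − (1+r)^(−n)) = 1225.00·0.00891667 / (1 − 1.00892^(−30)).
Denominator 1 − (1+r)^(−30) = 0.233801832.
P = 10.9229 / 0.233801832 ≈ 46.72.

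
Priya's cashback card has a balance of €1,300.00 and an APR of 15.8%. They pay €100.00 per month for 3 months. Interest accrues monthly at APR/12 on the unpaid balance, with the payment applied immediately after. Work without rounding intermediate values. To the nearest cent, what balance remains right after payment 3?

€1,048.06

Monthly rate r = 15.8%/12 = 1.31667% = 0.0131667.
Each month: B ← B·(1+r) − €100.00.
Month 1: interest €17.12; balance after payment €1,217.12.
Month 2: interest €16.03; balance after payment €1,133.14.
Month 3: interest €14.92; balance after payment €1,048.06.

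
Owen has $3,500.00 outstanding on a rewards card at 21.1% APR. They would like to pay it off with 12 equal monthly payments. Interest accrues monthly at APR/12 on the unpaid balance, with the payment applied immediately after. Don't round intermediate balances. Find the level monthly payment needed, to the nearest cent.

Monthly rate r = 21.1%/12 = 1.75833% = 0.0175833.
Level-payment amortization: P = B₀·r / (1 − (1+r)^(−n)) = 3500.00·0.0175833 / (1 − 1.01758^(−12)).
Denominator 1 − (1+r)^(−12) = 0.188739786.
P = 61.5417 / 0.188739786 ≈ 326.07.

$326.07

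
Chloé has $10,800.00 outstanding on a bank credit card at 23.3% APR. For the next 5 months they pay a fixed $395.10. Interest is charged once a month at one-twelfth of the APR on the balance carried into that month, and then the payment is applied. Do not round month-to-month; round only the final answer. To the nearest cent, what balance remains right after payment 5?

$9,836.30

Monthly rate r = 23.3%/12 = 1.94167% = 0.0194167.
Each month: B ← B·(1+r) − $395.10.
Month 1: interest $209.70; balance after payment $10,614.60.
Month 2: interest $206.10; balance after payment $10,425.60.
Month 3: interest $202.43; balance after payment $10,232.93.
Month 4: interest $198.69; balance after payment $10,036.52.
Month 5: interest $194.88; balance after payment $9,836.30.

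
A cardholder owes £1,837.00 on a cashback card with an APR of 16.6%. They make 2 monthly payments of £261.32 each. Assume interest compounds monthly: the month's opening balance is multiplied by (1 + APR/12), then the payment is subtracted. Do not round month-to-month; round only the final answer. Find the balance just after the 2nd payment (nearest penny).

Monthly rate r = 16.6%/12 = 1.38333% = 0.0138333.
Each month: B ← B·(1+r) − £261.32.
Month 1: interest £25.41; balance after payment £1,601.09.
Month 2: interest £22.15; balance after payment £1,361.92.

£1,361.92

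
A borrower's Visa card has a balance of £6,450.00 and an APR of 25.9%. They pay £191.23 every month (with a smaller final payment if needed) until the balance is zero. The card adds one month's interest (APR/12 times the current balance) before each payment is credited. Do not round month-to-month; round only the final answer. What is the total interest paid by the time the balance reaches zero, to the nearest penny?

Monthly rate r = 25.9%/12 = 2.15833% = 0.0215833.
Payoff takes n = ⌈−ln(1 − rB₀/P)/ln(1+r)⌉ = ⌈60.968⌉ = 61 payments; the last is £185.21.
Total paid = 60·£191.23 + £185.21 = £11,659.01.
Total interest = total paid − principal = £11,659.01 − £6,450.00 = £5,209.01.

£5,209.01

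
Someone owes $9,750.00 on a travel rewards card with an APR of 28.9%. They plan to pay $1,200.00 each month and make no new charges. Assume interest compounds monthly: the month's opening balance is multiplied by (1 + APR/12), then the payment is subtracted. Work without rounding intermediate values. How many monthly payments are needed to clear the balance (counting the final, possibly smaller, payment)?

10 payments

Monthly rate r = 28.9%/12 = 2.40833% = 0.0240833.
Recurrence: B ← B·(1+r) − $1,200.00.
Month 1: interest $234.81; balance after payment $8,784.81.
Month 2: interest $211.57; balance after payment $7,796.38.
Closed form: n = −ln(1 − rB₀/P)/ln(1+r) = −ln(0.80432)/ln(1.02408) ≈ 9.150, so the balance reaches zero during payment 10.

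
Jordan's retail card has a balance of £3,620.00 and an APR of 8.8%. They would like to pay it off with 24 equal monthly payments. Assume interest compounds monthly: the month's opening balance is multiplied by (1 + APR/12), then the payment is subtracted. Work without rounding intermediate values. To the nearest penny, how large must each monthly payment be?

£165.05

Monthly rate r = 8.8%/12 = 0.733333% = 0.00733333.
Level-payment amortization: P = B₀·r / (1 − (1+r)^(−n)) = 3620.00·0.00733333 / (1 − 1.00733^(−24)).
Denominator 1 − (1+r)^(−24) = 0.160843287.
P = 26.5467 / 0.160843287 ≈ 165.05.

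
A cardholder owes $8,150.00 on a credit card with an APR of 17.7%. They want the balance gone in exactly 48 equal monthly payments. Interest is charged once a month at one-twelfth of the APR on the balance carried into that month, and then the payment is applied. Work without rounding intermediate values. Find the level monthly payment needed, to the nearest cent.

Monthly rate r = 17.7%/12 = 1.475% = 0.01475.
Level-payment amortization: P = B₀·r / (1 − (1+r)^(−n)) = 8150.00·0.01475 / (1 − 1.01475^(−48)).
Denominator 1 − (1+r)^(−48) = 0.504817691.
P = 120.212 / 0.504817691 ≈ 238.13.

$238.13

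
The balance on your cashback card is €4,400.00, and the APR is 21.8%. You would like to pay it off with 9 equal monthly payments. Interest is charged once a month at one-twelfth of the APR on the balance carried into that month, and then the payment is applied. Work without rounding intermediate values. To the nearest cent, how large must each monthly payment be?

€534.36

Monthly rate r = 21.8%/12 = 1.81667% = 0.0181667.
Level-payment amortization: P = B₀·r / (1 − (1+r)^(−n)) = 4400.00·0.0181667 / (1 − 1.01817^(−9)).
Denominator 1 − (1+r)^(−9) = 0.149586536.
P = 79.9333 / 0.149586536 ≈ 534.36.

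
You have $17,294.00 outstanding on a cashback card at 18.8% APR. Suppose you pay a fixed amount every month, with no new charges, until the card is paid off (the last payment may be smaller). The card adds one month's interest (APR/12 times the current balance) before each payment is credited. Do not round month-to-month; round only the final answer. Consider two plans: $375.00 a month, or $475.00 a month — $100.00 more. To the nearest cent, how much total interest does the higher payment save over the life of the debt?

$5,107.93

Monthly rate r = 18.8%/12 = 1.56667% = 0.0156667.
At $375.00/mo: n = ⌈−ln(1 − rB₀/P)/ln(1+r)⌉ = 83 payments (last $175.49); total interest = total paid − $17,294.00 = $13,631.49.
At $475.00/mo: 55 payments (last $167.56); total interest $8,523.56.
Interest saved = $13,631.49 − $8,523.56 = $5,107.93.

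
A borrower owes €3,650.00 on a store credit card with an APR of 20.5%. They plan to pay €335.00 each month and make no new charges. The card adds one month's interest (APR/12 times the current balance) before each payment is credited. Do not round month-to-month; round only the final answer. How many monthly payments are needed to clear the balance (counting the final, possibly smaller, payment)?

Monthly rate r = 20.5%/12 = 1.70833% = 0.0170833.
Recurrence: B ← B·(1+r) − €335.00.
Month 1: interest €62.35; balance after payment €3,377.35.
Month 2: interest €57.70; balance after payment €3,100.05.
Closed form: n = −ln(1 − rB₀/P)/ln(1+r) = −ln(0.81387)/ln(1.01708) ≈ 12.159, so the balance reaches zero during payment 13.

13 months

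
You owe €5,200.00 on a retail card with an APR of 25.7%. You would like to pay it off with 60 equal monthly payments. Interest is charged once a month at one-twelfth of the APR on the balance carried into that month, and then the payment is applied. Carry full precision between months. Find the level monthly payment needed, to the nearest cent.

€154.77

Monthly rate r = 25.7%/12 = 2.14167% = 0.0214167.
Level-payment amortization: P = B₀·r / (1 − (1+r)^(−n)) = 5200.00·0.0214167 / (1 − 1.02142^(−60)).
Denominator 1 − (1+r)^(−60) = 0.719570565.
P = 111.367 / 0.719570565 ≈ 154.77.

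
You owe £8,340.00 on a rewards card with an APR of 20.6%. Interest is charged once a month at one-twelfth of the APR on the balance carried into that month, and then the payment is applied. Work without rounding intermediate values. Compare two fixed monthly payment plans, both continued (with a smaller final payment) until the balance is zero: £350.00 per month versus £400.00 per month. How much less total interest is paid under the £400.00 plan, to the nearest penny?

Monthly rate r = 20.6%/12 = 1.71667% = 0.0171667.
At £350.00/mo: n = ⌈−ln(1 − rB₀/P)/ln(1+r)⌉ = 31 payments (last £317.06); total interest = total paid − £8,340.00 = £2,477.06.
At £400.00/mo: 27 payments (last £11.96); total interest £2,071.96.
Interest saved = £2,477.06 − £2,071.96 = £405.10.

£405.10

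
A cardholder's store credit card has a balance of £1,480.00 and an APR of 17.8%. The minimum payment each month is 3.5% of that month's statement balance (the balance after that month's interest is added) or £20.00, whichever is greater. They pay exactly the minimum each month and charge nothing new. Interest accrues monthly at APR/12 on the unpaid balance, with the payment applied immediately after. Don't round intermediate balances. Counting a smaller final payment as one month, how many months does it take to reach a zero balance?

83 months

Monthly rate r = 17.8%/12 = 1.48333% = 0.0148333.
While 3.5% of the post-interest balance exceeds £20.00, each month B ← (B·(1+r))·(1 − 0.035), i.e. B shrinks by the factor (1+r)·0.965 = 0.97931.
This holds for months 1–47. Entering month 48 the balance is £554.11; 3.5% of the post-interest balance is now below £20.00, so the flat £20.00 minimum applies from here.
From month 48 a fixed £20.00 at rate r clears £554.11 in 36 more payments. Total: 47 + 36 = 83 months.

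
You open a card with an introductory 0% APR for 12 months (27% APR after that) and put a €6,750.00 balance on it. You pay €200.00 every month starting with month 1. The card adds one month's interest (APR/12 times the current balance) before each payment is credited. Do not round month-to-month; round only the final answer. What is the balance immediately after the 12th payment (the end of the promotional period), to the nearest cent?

€4,350.00

Promo months 1–12 at r₀ = 0%/12 = 0; months 13+ at r₁ = 27%/12 = 0.0225.
After month 12 (no interest yet): B = €6,750.00 − 12·€200.00 = €4,350.00.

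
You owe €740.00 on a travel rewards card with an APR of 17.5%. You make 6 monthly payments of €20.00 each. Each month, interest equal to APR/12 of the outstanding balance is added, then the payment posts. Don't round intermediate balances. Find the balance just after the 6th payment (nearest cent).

€682.70

Monthly rate r = 17.5%/12 = 1.45833% = 0.0145833.
Each month: B ← B·(1+r) − €20.00.
Month 1: interest €10.79; balance after payment €730.79.
Month 2: interest €10.66; balance after payment €721.45.
Month 3: interest €10.52; balance after payment €711.97.
Month 4: interest €10.38; balance after payment €702.35.
Month 5: interest €10.24; balance after payment €692.60.
Month 6: interest €10.10; balance after payment €682.70.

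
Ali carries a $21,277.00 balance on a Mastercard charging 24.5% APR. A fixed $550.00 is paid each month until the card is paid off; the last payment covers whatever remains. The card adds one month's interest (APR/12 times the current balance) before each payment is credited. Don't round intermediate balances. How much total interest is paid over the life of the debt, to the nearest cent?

$21,171.21

Monthly rate r = 24.5%/12 = 2.04167% = 0.0204167.
Payoff takes n = ⌈−ln(1 − rB₀/P)/ln(1+r)⌉ = ⌈77.177⌉ = 78 payments; the last is $98.21.
Total paid = 77·$550.00 + $98.21 = $42,448.21.
Total interest = total paid − principal = $42,448.21 − $21,277.00 = $21,171.21.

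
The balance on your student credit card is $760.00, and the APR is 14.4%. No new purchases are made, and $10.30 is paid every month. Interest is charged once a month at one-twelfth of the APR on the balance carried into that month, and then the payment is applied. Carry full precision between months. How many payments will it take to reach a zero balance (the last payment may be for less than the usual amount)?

Monthly rate r = 14.4%/12 = 1.2% = 0.012.
Recurrence: B ← B·(1+r) − $10.30.
Month 1: interest $9.12; balance after payment $758.82.
Month 2: interest $9.11; balance after payment $757.63.
Closed form: n = −ln(1 − rB₀/P)/ln(1+r) = −ln(0.11456)/ln(1.012) ≈ 181.634, so the balance reaches zero during payment 182.

182 payments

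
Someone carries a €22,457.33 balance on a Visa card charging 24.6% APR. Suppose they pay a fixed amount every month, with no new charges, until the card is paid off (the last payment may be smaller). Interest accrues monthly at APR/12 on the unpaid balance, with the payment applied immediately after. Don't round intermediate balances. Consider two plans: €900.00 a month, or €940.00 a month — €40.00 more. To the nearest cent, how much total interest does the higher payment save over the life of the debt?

€607.91

Monthly rate r = 24.6%/12 = 2.05% = 0.0205.
At €900.00/mo: n = ⌈−ln(1 − rB₀/P)/ln(1+r)⌉ = 36 payments (last €278.19); total interest = total paid − €22,457.33 = €9,320.86.
At €940.00/mo: 34 payments (last €150.28); total interest €8,712.95.
Interest saved = €9,320.86 − €8,712.95 = €607.91.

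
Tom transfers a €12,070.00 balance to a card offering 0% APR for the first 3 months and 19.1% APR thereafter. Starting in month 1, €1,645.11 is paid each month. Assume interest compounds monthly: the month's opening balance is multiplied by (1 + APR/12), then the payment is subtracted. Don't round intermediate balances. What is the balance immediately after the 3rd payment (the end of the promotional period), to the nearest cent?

€7,134.67

Promo months 1–3 at r₀ = 0%/12 = 0; months 4+ at r₁ = 19.1%/12 = 0.0159167.
After month 3 (no interest yet): B = €12,070.00 − 3·€1,645.11 = €7,134.67.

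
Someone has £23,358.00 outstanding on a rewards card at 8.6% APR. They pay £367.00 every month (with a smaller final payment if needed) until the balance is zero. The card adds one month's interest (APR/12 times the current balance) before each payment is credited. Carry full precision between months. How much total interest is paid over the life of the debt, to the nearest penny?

Monthly rate r = 8.6%/12 = 0.716667% = 0.00716667.
Payoff takes n = ⌈−ln(1 − rB₀/P)/ln(1+r)⌉ = ⌈85.287⌉ = 86 payments; the last is £105.48.
Total paid = 85·£367.00 + £105.48 = £31,300.48.
Total interest = total paid − principal = £31,300.48 − £23,358.00 = £7,942.48.

£7,942.48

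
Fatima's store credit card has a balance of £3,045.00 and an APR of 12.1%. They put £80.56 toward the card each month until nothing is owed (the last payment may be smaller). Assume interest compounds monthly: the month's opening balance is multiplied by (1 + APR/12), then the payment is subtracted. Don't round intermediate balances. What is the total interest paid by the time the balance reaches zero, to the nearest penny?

£808.14

Monthly rate r = 12.1%/12 = 1.00833% = 0.0100833.
Payoff takes n = ⌈−ln(1 − rB₀/P)/ln(1+r)⌉ = ⌈47.829⌉ = 48 payments; the last is £66.82.
Total paid = 47·£80.56 + £66.82 = £3,853.14.
Total interest = total paid − principal = £3,853.14 − £3,045.00 = £808.14.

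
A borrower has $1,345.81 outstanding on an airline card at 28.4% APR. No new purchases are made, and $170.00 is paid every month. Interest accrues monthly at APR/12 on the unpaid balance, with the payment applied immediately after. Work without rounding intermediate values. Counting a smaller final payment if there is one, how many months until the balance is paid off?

9 payments

Monthly rate r = 28.4%/12 = 2.36667% = 0.0236667.
Recurrence: B ← B·(1+r) − $170.00.
Month 1: interest $31.85; balance after payment $1,207.66.
Month 2: interest $28.58; balance after payment $1,066.24.
Closed form: n = −ln(1 − rB₀/P)/ln(1+r) = −ln(0.81264)/ln(1.02367) ≈ 8.869, so the balance reaches zero during payment 9.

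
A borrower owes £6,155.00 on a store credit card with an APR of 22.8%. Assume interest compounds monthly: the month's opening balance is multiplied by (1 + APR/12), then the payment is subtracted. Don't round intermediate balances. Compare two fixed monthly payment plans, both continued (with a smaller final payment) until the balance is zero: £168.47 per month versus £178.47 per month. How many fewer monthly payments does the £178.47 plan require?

Monthly rate r = 22.8%/12 = 1.9% = 0.019.
At £168.47/mo: n = ⌈−ln(1 − rB₀/P)/ln(1+r)⌉ = 63 payments (last £158.89); total interest = total paid − £6,155.00 = £4,449.03.
At £178.47/mo: 57 payments (last £104.32); total interest £3,943.64.
Payments saved = 63 − 57 = 6.

6 fewer payments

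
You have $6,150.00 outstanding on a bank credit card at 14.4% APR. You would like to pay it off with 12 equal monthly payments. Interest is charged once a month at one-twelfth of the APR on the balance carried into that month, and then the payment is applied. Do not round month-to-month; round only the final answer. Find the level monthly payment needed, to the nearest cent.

Monthly rate r = 14.4%/12 = 1.2% = 0.012.
Level-payment amortization: P = B₀·r / (1 − (1+r)^(−n)) = 6150.00·0.012 / (1 − 1.012^(−12)).
Denominator 1 − (1+r)^(−12) = 0.133369738.
P = 73.8 / 0.133369738 ≈ 553.35.

$553.35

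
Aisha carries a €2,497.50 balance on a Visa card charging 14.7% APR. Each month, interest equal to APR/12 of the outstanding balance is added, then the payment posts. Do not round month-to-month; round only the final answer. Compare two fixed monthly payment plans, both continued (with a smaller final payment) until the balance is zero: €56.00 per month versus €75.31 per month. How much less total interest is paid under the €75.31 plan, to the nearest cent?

€410.86

Monthly rate r = 14.7%/12 = 1.225% = 0.01225.
At €56.00/mo: n = ⌈−ln(1 − rB₀/P)/ln(1+r)⌉ = 65 payments (last €51.28); total interest = total paid − €2,497.50 = €1,137.78.
At €75.31/mo: 43 payments (last €61.40); total interest €726.92.
Interest saved = €1,137.78 − €726.92 = €410.86.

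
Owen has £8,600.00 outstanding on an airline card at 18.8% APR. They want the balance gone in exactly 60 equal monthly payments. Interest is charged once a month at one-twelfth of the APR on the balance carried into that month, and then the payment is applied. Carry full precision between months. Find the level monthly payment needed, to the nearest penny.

Monthly rate r = 18.8%/12 = 1.56667% = 0.0156667.
Level-payment amortization: P = B₀·r / (1 − (1+r)^(−n)) = 8600.00·0.0156667 / (1 − 1.01567^(−60)).
Denominator 1 − (1+r)^(−60) = 0.606515137.
P = 134.733 / 0.606515137 ≈ 222.14.

£222.14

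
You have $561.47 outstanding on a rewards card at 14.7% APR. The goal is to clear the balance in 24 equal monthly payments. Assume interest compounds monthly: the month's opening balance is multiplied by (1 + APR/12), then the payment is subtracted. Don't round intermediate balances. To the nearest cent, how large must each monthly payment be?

Monthly rate r = 14.7%/12 = 1.225% = 0.01225.
Level-payment amortization: P = B₀·r / (1 − (1+r)^(−n)) = 561.47·0.01225 / (1 − 1.01225^(−24)).
Denominator 1 − (1+r)^(−24) = 0.253391123.
P = 6.87801 / 0.253391123 ≈ 27.14.

$27.14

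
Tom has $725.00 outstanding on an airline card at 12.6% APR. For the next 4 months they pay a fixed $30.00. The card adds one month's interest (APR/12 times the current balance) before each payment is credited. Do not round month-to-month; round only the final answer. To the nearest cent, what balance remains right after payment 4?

Monthly rate r = 12.6%/12 = 1.05% = 0.0105.
Each month: B ← B·(1+r) − $30.00.
Month 1: interest $7.61; balance after payment $702.61.
Month 2: interest $7.38; balance after payment $679.99.
Month 3: interest $7.14; balance after payment $657.13.
Month 4: interest $6.90; balance after payment $634.03.

$634.03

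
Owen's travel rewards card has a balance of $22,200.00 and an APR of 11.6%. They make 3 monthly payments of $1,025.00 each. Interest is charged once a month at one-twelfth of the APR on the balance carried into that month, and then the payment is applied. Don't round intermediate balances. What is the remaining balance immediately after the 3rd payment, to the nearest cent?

$19,745.22

Monthly rate r = 11.6%/12 = 0.966667% = 0.00966667.
Each month: B ← B·(1+r) − $1,025.00.
Month 1: interest $214.60; balance after payment $21,389.60.
Month 2: interest $206.77; balance after payment $20,571.37.
Month 3: interest $198.86; balance after payment $19,745.22.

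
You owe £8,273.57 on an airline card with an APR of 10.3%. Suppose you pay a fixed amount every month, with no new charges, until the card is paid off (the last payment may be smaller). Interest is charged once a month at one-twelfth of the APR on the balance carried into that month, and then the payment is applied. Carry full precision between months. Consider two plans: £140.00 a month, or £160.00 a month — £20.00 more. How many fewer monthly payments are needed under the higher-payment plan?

Monthly rate r = 10.3%/12 = 0.858333% = 0.00858333.
At £140.00/mo: n = ⌈−ln(1 − rB₀/P)/ln(1+r)⌉ = 83 payments (last £113.46); total interest = total paid − £8,273.57 = £3,319.89.
At £160.00/mo: 69 payments (last £103.64); total interest £2,710.07.
Payments saved = 83 − 69 = 14.

14 fewer payments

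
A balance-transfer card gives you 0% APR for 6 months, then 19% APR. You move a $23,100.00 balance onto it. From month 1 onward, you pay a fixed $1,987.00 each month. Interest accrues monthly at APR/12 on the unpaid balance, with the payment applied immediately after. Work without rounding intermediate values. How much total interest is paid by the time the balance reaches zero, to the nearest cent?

$622.85

Promo months 1–6 at r₀ = 0%/12 = 0; months 7+ at r₁ = 19%/12 = 0.0158333.
After month 6 (no interest yet): B = $23,100.00 − 6·$1,987.00 = $11,178.00.
Then at r₁ with $1,987.00/mo: n₂ = −ln(1 − r₁·B/P)/ln(1+r₁) ≈ 5.94 → 6 more payments.
Total paid = 11·$1,987.00 + $1,865.85 = $23,722.85; interest = $23,722.85 − $23,100.00 = $622.85.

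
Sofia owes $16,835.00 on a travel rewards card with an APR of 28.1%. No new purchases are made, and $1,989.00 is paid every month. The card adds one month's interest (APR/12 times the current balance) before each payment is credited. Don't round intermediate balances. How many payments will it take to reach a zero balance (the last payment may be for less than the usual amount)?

Monthly rate r = 28.1%/12 = 2.34167% = 0.0234167.
Recurrence: B ← B·(1+r) − $1,989.00.
Month 1: interest $394.22; balance after payment $15,240.22.
Month 2: interest $356.88; balance after payment $13,608.09.
Closed form: n = −ln(1 − rB₀/P)/ln(1+r) = −ln(0.8018)/ln(1.02342) ≈ 9.543, so the balance reaches zero during payment 10.

10 months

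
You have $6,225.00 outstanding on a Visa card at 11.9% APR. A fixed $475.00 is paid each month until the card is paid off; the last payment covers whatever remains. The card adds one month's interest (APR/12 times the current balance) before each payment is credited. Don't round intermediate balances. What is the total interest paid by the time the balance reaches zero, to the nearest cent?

Monthly rate r = 11.9%/12 = 0.991667% = 0.00991667.
Payoff takes n = ⌈−ln(1 − rB₀/P)/ln(1+r)⌉ = ⌈14.108⌉ = 15 payments; the last is $51.60.
Total paid = 14·$475.00 + $51.60 = $6,701.60.
Total interest = total paid − principal = $6,701.60 − $6,225.00 = $476.60.

$476.60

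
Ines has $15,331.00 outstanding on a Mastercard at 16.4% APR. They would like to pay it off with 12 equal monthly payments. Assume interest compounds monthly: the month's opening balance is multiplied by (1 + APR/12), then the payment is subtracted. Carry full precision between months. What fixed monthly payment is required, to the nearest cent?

$1,393.90

Monthly rate r = 16.4%/12 = 1.36667% = 0.0136667.
Level-payment amortization: P = B₀·r / (1 − (1+r)^(−n)) = 15331.00·0.0136667 / (1 − 1.01367^(−12)).
Denominator 1 − (1+r)^(−12) = 0.150314876.
P = 209.524 / 0.150314876 ≈ 1393.90.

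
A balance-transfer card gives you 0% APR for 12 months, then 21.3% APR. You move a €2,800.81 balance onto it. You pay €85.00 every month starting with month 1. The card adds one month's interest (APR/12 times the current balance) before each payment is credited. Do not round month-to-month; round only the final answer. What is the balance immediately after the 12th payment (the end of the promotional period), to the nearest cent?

Promo months 1–12 at r₀ = 0%/12 = 0; months 13+ at r₁ = 21.3%/12 = 0.01775.
After month 12 (no interest yet): B = €2,800.81 − 12·€85.00 = €1,780.81.

€1,780.81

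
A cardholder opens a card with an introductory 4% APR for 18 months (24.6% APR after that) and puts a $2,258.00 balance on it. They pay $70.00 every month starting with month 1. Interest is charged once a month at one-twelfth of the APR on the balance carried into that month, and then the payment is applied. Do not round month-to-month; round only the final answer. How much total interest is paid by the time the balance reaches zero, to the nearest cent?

$344.90

Promo months 1–18 at r₀ = 4%/12 = 0.00333333; months 19+ at r₁ = 24.6%/12 = 0.0205.
After month 18: iterate B ← B·(1+r₀) − $70.00 for 18 months → $1,101.05.
Then at r₁ with $70.00/mo: n₂ = −ln(1 − r₁·B/P)/ln(1+r₁) ≈ 19.18 → 20 more payments.
Total paid = 37·$70.00 + $12.90 = $2,602.90; interest = $2,602.90 − $2,258.00 = $344.90.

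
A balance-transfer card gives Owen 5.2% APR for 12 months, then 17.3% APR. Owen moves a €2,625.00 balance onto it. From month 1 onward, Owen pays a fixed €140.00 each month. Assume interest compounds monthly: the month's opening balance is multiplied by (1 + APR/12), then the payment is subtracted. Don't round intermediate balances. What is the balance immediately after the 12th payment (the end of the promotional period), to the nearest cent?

Promo months 1–12 at r₀ = 5.2%/12 = 0.00433333; months 13+ at r₁ = 17.3%/12 = 0.0144167.
After month 12: iterate B ← B·(1+r₀) − €140.00 for 12 months → €1,044.18.

€1,044.18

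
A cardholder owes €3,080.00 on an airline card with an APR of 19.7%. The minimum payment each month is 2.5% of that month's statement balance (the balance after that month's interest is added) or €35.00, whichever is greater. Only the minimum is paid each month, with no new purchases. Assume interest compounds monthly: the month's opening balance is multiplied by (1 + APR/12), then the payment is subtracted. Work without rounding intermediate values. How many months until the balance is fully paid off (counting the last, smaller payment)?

153 months

Monthly rate r = 19.7%/12 = 1.64167% = 0.0164167.
While 2.5% of the post-interest balance exceeds €35.00, each month B ← (B·(1+r))·(1 − 0.025), i.e. B shrinks by the factor (1+r)·0.975 = 0.99101.
This holds for months 1–90. Entering month 91 the balance is €1,365.92; 2.5% of the post-interest balance is now below €35.00, so the flat €35.00 minimum applies from here.
From month 91 a fixed €35.00 at rate r clears €1,365.92 in 63 more payments. Total: 90 + 63 = 153 months.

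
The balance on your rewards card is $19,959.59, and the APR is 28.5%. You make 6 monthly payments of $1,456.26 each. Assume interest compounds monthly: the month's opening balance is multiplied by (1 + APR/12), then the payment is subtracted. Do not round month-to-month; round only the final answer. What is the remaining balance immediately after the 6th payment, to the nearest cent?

$13,705.08

Monthly rate r = 28.5%/12 = 2.375% = 0.02375.
Each month: B ← B·(1+r) − $1,456.26.
Month 1: interest $474.04; balance after payment $18,977.37.
Month 2: interest $450.71; balance after payment $17,971.82.
Month 3: interest $426.83; balance after payment $16,942.39.
Month 4: interest $402.38; balance after payment $15,888.52.
Month 5: interest $377.35; balance after payment $14,809.61.
Month 6: interest $351.73; balance after payment $13,705.08.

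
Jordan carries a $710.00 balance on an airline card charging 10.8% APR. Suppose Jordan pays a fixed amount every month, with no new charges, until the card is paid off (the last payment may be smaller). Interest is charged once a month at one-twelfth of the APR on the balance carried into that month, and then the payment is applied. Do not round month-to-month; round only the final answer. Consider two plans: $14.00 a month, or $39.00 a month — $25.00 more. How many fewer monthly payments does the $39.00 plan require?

49 fewer payments

Monthly rate r = 10.8%/12 = 0.9% = 0.009.
At $14.00/mo: n = ⌈−ln(1 − rB₀/P)/ln(1+r)⌉ = 69 payments (last $0.52); total interest = total paid − $710.00 = $242.52.
At $39.00/mo: 20 payments (last $37.91); total interest $68.91.
Payments saved = 69 − 20 = 49.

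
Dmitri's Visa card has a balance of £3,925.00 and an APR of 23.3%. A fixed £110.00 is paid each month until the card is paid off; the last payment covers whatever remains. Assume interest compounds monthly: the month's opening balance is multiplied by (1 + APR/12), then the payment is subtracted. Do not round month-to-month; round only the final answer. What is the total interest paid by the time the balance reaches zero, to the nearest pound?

£2,827

Monthly rate r = 23.3%/12 = 1.94167% = 0.0194167.
Payoff takes n = ⌈−ln(1 − rB₀/P)/ln(1+r)⌉ = ⌈61.378⌉ = 62 payments; the last is £41.79.
Total paid = 61·£110.00 + £41.79 = £6,751.79.
Total interest = total paid − principal = £6,751.79 − £3,925.00 = £2,826.79.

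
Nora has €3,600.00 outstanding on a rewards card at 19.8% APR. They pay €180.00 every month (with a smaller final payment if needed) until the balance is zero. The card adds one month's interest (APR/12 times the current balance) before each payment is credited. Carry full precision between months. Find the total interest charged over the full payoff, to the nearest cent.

Monthly rate r = 19.8%/12 = 1.65% = 0.0165.
Payoff takes n = ⌈−ln(1 − rB₀/P)/ln(1+r)⌉ = ⌈24.471⌉ = 25 payments; the last is €85.16.
Total paid = 24·€180.00 + €85.16 = €4,405.16.
Total interest = total paid − principal = €4,405.16 − €3,600.00 = €805.16.

€805.16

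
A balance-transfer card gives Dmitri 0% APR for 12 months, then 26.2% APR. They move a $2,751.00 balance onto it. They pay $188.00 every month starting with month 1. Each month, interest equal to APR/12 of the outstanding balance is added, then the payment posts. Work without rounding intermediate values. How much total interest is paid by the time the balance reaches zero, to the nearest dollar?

$21

Promo months 1–12 at r₀ = 0%/12 = 0; months 13+ at r₁ = 26.2%/12 = 0.0218333.
After month 12 (no interest yet): B = $2,751.00 − 12·$188.00 = $495.00.
Then at r₁ with $188.00/mo: n₂ = −ln(1 − r₁·B/P)/ln(1+r₁) ≈ 2.74 → 3 more payments.
Total paid = 14·$188.00 + $139.73 = $2,771.73; interest = $2,771.73 − $2,751.00 = $20.73.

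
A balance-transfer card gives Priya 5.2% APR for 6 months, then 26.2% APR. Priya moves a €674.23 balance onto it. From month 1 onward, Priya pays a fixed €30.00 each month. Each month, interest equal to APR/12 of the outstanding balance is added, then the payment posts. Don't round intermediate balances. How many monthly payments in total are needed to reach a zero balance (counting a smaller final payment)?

Promo months 1–6 at r₀ = 5.2%/12 = 0.00433333; months 7+ at r₁ = 26.2%/12 = 0.0218333.
After month 6: iterate B ← B·(1+r₀) − €30.00 for 6 months → €509.99.
Then at r₁ with €30.00/mo: n₂ = −ln(1 − r₁·B/P)/ln(1+r₁) ≈ 21.48 → 22 more payments.

28 months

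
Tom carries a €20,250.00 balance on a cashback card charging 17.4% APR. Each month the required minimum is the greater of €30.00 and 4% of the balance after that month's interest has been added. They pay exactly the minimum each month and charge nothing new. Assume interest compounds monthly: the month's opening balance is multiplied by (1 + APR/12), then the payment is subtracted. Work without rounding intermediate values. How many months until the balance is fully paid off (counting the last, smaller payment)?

156 months

Monthly rate r = 17.4%/12 = 1.45% = 0.0145.
While 4% of the post-interest balance exceeds €30.00, each month B ← (B·(1+r))·(1 − 0.04), i.e. B shrinks by the factor (1+r)·0.96 = 0.97392.
This holds for months 1–126. Entering month 127 the balance is €725.03; 4% of the post-interest balance is now below €30.00, so the flat €30.00 minimum applies from here.
From month 127 a fixed €30.00 at rate r clears €725.03 in 30 more payments. Total: 126 + 30 = 156 months.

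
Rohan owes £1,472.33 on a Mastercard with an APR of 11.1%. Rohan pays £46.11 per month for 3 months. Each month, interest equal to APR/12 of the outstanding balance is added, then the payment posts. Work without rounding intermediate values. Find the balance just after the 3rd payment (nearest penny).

Monthly rate r = 11.1%/12 = 0.925% = 0.00925.
Each month: B ← B·(1+r) − £46.11.
Month 1: interest £13.62; balance after payment £1,439.84.
Month 2: interest £13.32; balance after payment £1,407.05.
Month 3: interest £13.02; balance after payment £1,373.95.

£1,373.95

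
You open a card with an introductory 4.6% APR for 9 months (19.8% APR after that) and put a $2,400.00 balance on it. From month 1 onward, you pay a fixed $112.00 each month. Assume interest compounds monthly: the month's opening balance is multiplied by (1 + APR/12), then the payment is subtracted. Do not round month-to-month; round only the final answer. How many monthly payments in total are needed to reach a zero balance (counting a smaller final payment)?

24 months

Promo months 1–9 at r₀ = 4.6%/12 = 0.00383333; months 10+ at r₁ = 19.8%/12 = 0.0165.
After month 9: iterate B ← B·(1+r₀) − $112.00 for 9 months → $1,460.49.
Then at r₁ with $112.00/mo: n₂ = −ln(1 − r₁·B/P)/ln(1+r₁) ≈ 14.80 → 15 more payments.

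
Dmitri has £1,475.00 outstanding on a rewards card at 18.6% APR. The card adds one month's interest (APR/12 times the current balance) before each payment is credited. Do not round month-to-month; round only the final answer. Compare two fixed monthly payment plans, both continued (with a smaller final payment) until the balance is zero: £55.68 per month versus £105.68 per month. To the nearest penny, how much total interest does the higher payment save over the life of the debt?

Monthly rate r = 18.6%/12 = 1.55% = 0.0155.
At £55.68/mo: n = ⌈−ln(1 − rB₀/P)/ln(1+r)⌉ = 35 payments (last £20.74); total interest = total paid − £1,475.00 = £438.86.
At £105.68/mo: 16 payments (last £89.83); total interest £200.03.
Interest saved = £438.86 − £200.03 = £238.83.

£238.83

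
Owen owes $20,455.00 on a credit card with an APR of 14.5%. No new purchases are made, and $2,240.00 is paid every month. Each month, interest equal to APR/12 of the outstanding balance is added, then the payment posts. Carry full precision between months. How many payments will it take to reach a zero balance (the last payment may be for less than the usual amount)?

Monthly rate r = 14.5%/12 = 1.20833% = 0.0120833.
Recurrence: B ← B·(1+r) − $2,240.00.
Month 1: interest $247.16; balance after payment $18,462.16.
Month 2: interest $223.08; balance after payment $16,445.25.
Closed form: n = −ln(1 − rB₀/P)/ln(1+r) = −ln(0.88966)/ln(1.01208) ≈ 9.734, so the balance reaches zero during payment 10.

10 months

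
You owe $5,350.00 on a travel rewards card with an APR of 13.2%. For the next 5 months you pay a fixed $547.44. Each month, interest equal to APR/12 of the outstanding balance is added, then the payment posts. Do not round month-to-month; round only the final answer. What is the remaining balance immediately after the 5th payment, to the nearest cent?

Monthly rate r = 13.2%/12 = 1.1% = 0.011.
Each month: B ← B·(1+r) − $547.44.
Month 1: interest $58.85; balance after payment $4,861.41.
Month 2: interest $53.48; balance after payment $4,367.45.
Month 3: interest $48.04; balance after payment $3,868.05.
Month 4: interest $42.55; balance after payment $3,363.16.
Month 5: interest $36.99; balance after payment $2,852.71.

$2,852.71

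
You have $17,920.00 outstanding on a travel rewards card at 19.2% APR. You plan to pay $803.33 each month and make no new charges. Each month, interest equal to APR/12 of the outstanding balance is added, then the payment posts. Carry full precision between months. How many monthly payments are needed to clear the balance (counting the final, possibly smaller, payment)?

Monthly rate r = 19.2%/12 = 1.6% = 0.016.
Recurrence: B ← B·(1+r) − $803.33.
Month 1: interest $286.72; balance after payment $17,403.39.
Month 2: interest $278.45; balance after payment $16,878.51.
Closed form: n = −ln(1 − rB₀/P)/ln(1+r) = −ln(0.64309)/ln(1.016) ≈ 27.812, so the balance reaches zero during payment 28.

28 payments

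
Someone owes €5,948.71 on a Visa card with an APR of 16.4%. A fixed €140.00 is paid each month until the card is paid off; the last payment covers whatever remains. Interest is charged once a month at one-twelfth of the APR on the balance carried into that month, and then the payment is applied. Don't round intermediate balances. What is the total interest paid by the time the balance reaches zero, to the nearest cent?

€3,015.88

Monthly rate r = 16.4%/12 = 1.36667% = 0.0136667.
Payoff takes n = ⌈−ln(1 − rB₀/P)/ln(1+r)⌉ = ⌈64.033⌉ = 65 payments; the last is €4.59.
Total paid = 64·€140.00 + €4.59 = €8,964.59.
Total interest = total paid − principal = €8,964.59 − €5,948.71 = €3,015.88.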